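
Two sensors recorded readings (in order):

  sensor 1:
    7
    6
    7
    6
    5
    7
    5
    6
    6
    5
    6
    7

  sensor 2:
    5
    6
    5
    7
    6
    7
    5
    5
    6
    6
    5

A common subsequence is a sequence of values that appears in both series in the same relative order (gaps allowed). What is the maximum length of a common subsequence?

Let dp[i][j] be the LCS length of the first i values of sensor 1 and the first j values of sensor 2. dp[i][j] = dp[i-1][j-1]+1 when the i-th and j-th values match, else max(dp[i-1][j], dp[i][j-1]).
    ·  5  6  5  7  6  7  5  5  6  6  5
 ·  0  0  0  0  0  0  0  0  0  0  0  0
 7  0  0  0  0  1  1  1  1  1  1  1  1
 6  0  0  1  1  1  2  2  2  2  2  2  2
 7  0  0  1  1  2  2  3  3  3  3  3  3
 6  0  0  1  1  2  3  3  3  3  4  4  4
 5  0  1  1  2  2  3  3  4  4  4  4  5
 7  0  1  1  2  3  3  4  4  4  4  4  5
 5  0  1  1  2  3  3  4  5  5  5  5  5
 6  0  1  2  2  3  4  4  5  5  6  6  6
 6  0  1  2  2  3  4  4  5  5  6  7  7
 5  0  1  2  3  3  4  4  5  6  6  7  8
 6  0  1  2  3  3  4  4  5  6  7  7  8
 7  0  1  2  3  4  4  5  5  6  7  7  8
dp[12][11] = 8. One LCS (by backtracking along matches): 7, 6, 7, 5, 5, 6, 6, 5.

8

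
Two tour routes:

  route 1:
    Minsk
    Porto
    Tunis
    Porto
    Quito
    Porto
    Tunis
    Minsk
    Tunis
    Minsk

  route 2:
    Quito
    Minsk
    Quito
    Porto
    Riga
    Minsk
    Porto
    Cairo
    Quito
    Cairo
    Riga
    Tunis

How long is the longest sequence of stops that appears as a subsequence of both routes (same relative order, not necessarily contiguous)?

5

One common subsequence of length 5: Minsk at route 1[1]=route 2[2] → Porto at route 1[2]=route 2[4] → Porto at route 1[4]=route 2[7] → Quito at route 1[5]=route 2[9] → Tunis at route 1[9]=route 2[12]. Since dp[10][12] = 5, nothing longer is possible.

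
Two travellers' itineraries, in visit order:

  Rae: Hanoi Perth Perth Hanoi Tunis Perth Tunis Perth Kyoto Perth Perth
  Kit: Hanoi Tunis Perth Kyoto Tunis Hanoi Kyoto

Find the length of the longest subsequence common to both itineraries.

5

Match Hanoi [4,1]; then Tunis [5,2]; then Perth [6,3]; then Tunis [7,5]; then Kyoto [9,7] — 5 stops in the same relative order in both, and the DP table's final entry dp[11][7] is also 5, so no common subsequence is longer.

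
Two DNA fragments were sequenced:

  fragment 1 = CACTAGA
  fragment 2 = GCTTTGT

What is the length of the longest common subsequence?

3

One common subsequence of length 3: C at fragment 1[1]=fragment 2[2] → T at fragment 1[4]=fragment 2[5] → G at fragment 1[6]=fragment 2[6]. The LCS DP gives dp[7][7] = 3, so this is optimal.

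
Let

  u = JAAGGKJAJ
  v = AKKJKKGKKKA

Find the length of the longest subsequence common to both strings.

Let dp[i][j] be the LCS length of the first i characters of u and the first j characters of v. dp[i][j] = dp[i-1][j-1]+1 when the i-th and j-th characters match, else max(dp[i-1][j], dp[i][j-1]).
    ·  A  K  K  J  K  K  G  K  K  K  A
 ·  0  0  0  0  0  0  0  0  0  0  0  0
 J  0  0  0  0  1  1  1  1  1  1  1  1
 A  0  1  1  1  1  1  1  1  1  1  1  2
 A  0  1  1  1  1  1  1  1  1  1  1  2
 G  0  1  1  1  1  1  1  2  2  2  2  2
 G  0  1  1  1  1  1  1  2  2  2  2  2
 K  0  1  2  2  2  2  2  2  3  3  3  3
 J  0  1  2  2  3  3  3  3  3  3  3  3
 A  0  1  2  2  3  3  3  3  3  3  3  4
 J  0  1  2  2  3  3  3  3  3  3  3  4
dp[9][11] = 4. One LCS (by backtracking along matches): JGKA.

4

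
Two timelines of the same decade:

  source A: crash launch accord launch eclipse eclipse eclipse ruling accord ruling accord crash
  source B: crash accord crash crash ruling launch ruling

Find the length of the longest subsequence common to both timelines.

4

Pick crash (source A #1, source B #1), accord (source A #3, source B #2), launch (source A #4, source B #6), ruling (source A #10, source B #7); all 4 events appear in both, in order. dp[12][7] = 4 confirms this is the maximum.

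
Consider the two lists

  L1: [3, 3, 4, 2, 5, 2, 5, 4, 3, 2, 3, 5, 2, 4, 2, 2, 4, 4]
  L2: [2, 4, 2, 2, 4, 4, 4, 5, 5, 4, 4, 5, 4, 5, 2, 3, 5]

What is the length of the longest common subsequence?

8

Match 4 at L1[3]=L2[2] → 2 at L1[4]=L2[4] → 5 at L1[5]=L2[9] → 5 at L1[7]=L2[12] → 4 at L1[8]=L2[13] → 2 at L1[10]=L2[15] → 3 at L1[11]=L2[16] → 5 at L1[12]=L2[17] — 8 values in the same relative order in both, and the DP table's final entry dp[18][17] is also 8, so no common subsequence is longer.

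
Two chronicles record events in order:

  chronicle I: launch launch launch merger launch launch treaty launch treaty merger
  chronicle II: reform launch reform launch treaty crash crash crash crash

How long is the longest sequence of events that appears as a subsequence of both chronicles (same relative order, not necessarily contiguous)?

Match launch at chronicle I[1]=chronicle II[2] → launch at chronicle I[6]=chronicle II[4] → treaty at chronicle I[7]=chronicle II[5] — 3 events in the same relative order in both. The LCS DP gives dp[10][9] = 3, so this is optimal.

3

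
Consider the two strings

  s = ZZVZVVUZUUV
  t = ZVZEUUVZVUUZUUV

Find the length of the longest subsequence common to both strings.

Match Z at s[1]=t[1]; then Z at s[2]=t[3]; then V at s[3]=t[7]; then Z at s[4]=t[8]; then V at s[5]=t[9]; then U at s[7]=t[11]; then Z at s[8]=t[12]; then U at s[9]=t[13]; then U at s[10]=t[14]; then V at s[11]=t[15] — 10 characters in the same relative order in both. dp[11][15] = 10 confirms this is the maximum.

10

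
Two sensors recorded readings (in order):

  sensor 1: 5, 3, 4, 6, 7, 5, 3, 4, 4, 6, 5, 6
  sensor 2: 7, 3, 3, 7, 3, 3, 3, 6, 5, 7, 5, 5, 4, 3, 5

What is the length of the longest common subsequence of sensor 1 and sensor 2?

6

One common subsequence of length 6: 3 [2,7], 6 [4,8], 7 [5,10], 5 [6,12], 3 [7,14], 5 [11,15]. dp[12][15] = 6 confirms this is the maximum.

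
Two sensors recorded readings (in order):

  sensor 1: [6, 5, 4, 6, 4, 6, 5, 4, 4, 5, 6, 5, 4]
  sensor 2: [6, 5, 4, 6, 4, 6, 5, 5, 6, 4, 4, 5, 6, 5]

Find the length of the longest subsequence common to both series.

12

Pick 6 (sensor 1 #1, sensor 2 #1); then 5 (sensor 1 #2, sensor 2 #2); then 4 (sensor 1 #3, sensor 2 #3); then 6 (sensor 1 #4, sensor 2 #4); then 4 (sensor 1 #5, sensor 2 #5); then 6 (sensor 1 #6, sensor 2 #6); then 5 (sensor 1 #7, sensor 2 #8); then 4 (sensor 1 #8, sensor 2 #10); then 4 (sensor 1 #9, sensor 2 #11); then 5 (sensor 1 #10, sensor 2 #12); then 6 (sensor 1 #11, sensor 2 #13); then 5 (sensor 1 #12, sensor 2 #14); all 12 values appear in both, in order, and the DP table's final entry dp[13][14] is also 12, so no common subsequence is longer.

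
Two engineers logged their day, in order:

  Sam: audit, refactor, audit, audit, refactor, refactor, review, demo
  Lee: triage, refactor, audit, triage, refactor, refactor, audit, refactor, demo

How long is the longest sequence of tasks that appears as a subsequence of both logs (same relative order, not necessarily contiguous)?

5

Taking audit (Sam #1, Lee #3) → refactor (Sam #2, Lee #6) → audit (Sam #4, Lee #7) → refactor (Sam #6, Lee #8) → demo (Sam #8, Lee #9) gives a common subsequence of length 5, and the DP table's final entry dp[8][9] is also 5, so no common subsequence is longer.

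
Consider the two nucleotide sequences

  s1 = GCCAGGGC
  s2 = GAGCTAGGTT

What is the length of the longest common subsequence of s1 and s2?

Let dp[i][j] be the LCS length of the first i bases of s1 and the first j bases of s2. dp[i][j] = dp[i-1][j-1]+1 when the i-th and j-th bases match, else max(dp[i-1][j], dp[i][j-1]).
    ·  G  A  G  C  T  A  G  G  T  T
 ·  0  0  0  0  0  0  0  0  0  0  0
 G  0  1  1  1  1  1  1  1  1  1  1
 C  0  1  1  1  2  2  2  2  2  2  2
 C  0  1  1  1  2  2  2  2  2  2  2
 A  0  1  2  2  2  2  3  3  3  3  3
 G  0  1  2  3  3  3  3  4  4  4  4
 G  0  1  2  3  3  3  3  4  5  5  5
 G  0  1  2  3  3  3  3  4  5  5  5
 C  0  1  2  3  4  4  4  4  5  5  5
dp[8][10] = 5. One LCS (by backtracking along matches): GCAGG.

5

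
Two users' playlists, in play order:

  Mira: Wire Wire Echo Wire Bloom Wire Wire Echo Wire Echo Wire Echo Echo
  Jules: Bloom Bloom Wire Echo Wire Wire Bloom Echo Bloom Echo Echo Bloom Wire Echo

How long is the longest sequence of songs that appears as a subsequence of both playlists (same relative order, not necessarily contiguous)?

Pick Wire at Mira[1]=Jules[5], Wire at Mira[2]=Jules[6], Echo at Mira[3]=Jules[8], Bloom at Mira[5]=Jules[9], Echo at Mira[8]=Jules[10], Echo at Mira[10]=Jules[11], Wire at Mira[11]=Jules[13], Echo at Mira[13]=Jules[14]; all 8 songs appear in both, in order. The LCS DP gives dp[13][14] = 8, so this is optimal.

8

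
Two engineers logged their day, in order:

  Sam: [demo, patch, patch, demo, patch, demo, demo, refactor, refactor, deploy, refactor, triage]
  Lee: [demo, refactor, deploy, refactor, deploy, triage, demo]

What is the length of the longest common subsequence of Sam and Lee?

5

Taking demo (Sam #7, Lee #1), then refactor (Sam #8, Lee #2), then refactor (Sam #9, Lee #4), then deploy (Sam #10, Lee #5), then triage (Sam #12, Lee #6) gives a common subsequence of length 5. dp[12][7] = 5 confirms this is the maximum.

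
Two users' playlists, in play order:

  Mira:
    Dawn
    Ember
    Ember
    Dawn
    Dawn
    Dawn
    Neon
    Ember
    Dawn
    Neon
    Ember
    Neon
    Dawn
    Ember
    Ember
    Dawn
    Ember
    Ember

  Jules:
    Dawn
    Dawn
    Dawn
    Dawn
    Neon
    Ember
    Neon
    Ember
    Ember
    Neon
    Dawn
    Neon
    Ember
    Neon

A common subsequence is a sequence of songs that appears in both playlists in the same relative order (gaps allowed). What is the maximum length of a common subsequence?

11

Pick Dawn [1,1], then Dawn [4,2], then Dawn [5,3], then Dawn [6,4], then Neon [7,5], then Ember [8,6], then Neon [10,7], then Ember [11,9], then Neon [12,10], then Dawn [13,11], then Ember [14,13]; all 11 songs appear in both, in order, and the DP table's final entry dp[18][14] is also 11, so no common subsequence is longer.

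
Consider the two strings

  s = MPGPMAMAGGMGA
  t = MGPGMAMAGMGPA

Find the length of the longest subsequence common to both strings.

11

Pick M [1,1] → P [2,3] → G [3,4] → M [5,5] → A [6,6] → M [7,7] → A [8,8] → G [10,9] → M [11,10] → G [12,11] → A [13,13]; all 11 characters appear in both, in order. The LCS DP gives dp[13][13] = 11, so this is optimal.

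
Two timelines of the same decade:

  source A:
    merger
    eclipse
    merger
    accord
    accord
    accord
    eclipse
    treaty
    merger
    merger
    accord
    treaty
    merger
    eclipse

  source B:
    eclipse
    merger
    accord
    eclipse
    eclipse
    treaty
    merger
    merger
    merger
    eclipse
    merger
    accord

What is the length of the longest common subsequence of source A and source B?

Pick eclipse (source A #2, source B #1); then merger (source A #3, source B #2); then accord (source A #4, source B #3); then eclipse (source A #7, source B #5); then treaty (source A #8, source B #6); then merger (source A #9, source B #7); then merger (source A #10, source B #8); then merger (source A #13, source B #9); then eclipse (source A #14, source B #10); all 9 events appear in both, in order. The LCS DP gives dp[14][12] = 9, so this is optimal.

9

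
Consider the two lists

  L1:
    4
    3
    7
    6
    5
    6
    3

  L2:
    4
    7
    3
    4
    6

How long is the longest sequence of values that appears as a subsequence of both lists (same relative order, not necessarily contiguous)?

3

Match 4 at L1[1]=L2[1]; then 3 at L1[2]=L2[3]; then 6 at L1[6]=L2[5] — 3 values in the same relative order in both, and the DP table's final entry dp[7][5] is also 3, so no common subsequence is longer.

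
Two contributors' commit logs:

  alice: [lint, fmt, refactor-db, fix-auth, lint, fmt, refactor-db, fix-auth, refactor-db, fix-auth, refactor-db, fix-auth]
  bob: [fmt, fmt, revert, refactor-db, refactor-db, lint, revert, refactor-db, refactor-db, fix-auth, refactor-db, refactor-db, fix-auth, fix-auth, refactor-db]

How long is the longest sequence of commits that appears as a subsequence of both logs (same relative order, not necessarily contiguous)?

Match fmt at alice[2]=bob[2]; then refactor-db at alice[3]=bob[5]; then lint at alice[5]=bob[6]; then refactor-db at alice[7]=bob[9]; then fix-auth at alice[8]=bob[10]; then refactor-db at alice[9]=bob[12]; then fix-auth at alice[10]=bob[14]; then refactor-db at alice[11]=bob[15] — 8 commits in the same relative order in both. The LCS DP gives dp[12][15] = 8, so this is optimal.

8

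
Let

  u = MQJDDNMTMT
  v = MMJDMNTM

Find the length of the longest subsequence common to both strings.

Let dp[i][j] be the LCS length of the first i characters of u and the first j characters of v. dp[i][j] = dp[i-1][j-1]+1 when the i-th and j-th characters match, else max(dp[i-1][j], dp[i][j-1]).
    ·  M  M  J  D  M  N  T  M
 ·  0  0  0  0  0  0  0  0  0
 M  0  1  1  1  1  1  1  1  1
 Q  0  1  1  1  1  1  1  1  1
 J  0  1  1  2  2  2  2  2  2
 D  0  1  1  2  3  3  3  3  3
 D  0  1  1  2  3  3  3  3  3
 N  0  1  1  2  3  3  4  4  4
 M  0  1  2  2  3  4  4  4  5
 T  0  1  2  2  3  4  4  5  5
 M  0  1  2  2  3  4  4  5  6
 T  0  1  2  2  3  4  4  5  6
dp[10][8] = 6. One LCS (by backtracking along matches): MJDNTM.

6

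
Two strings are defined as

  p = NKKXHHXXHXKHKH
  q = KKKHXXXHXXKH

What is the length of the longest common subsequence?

9

Match K [2,2], K [3,3], X [4,5], X [7,6], X [8,7], H [9,8], X [10,10], K [13,11], H [14,12] — 9 characters in the same relative order in both. Since dp[14][12] = 9, nothing longer is possible.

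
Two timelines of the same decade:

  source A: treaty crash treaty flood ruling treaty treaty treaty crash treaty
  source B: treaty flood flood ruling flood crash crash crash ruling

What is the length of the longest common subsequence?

4

Taking treaty (source A #1, source B #1), then flood (source A #4, source B #3), then ruling (source A #5, source B #4), then crash (source A #9, source B #8) gives a common subsequence of length 4. The LCS DP gives dp[10][9] = 4, so this is optimal.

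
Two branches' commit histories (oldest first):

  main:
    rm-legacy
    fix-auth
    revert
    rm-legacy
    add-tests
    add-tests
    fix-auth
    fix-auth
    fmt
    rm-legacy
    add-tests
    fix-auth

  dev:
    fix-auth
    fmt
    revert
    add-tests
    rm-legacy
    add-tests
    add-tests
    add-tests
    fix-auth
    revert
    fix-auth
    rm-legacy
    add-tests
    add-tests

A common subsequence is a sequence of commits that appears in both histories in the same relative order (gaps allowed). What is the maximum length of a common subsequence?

One common subsequence of length 9: fix-auth at main[2]=dev[1] → revert at main[3]=dev[3] → rm-legacy at main[4]=dev[5] → add-tests at main[5]=dev[7] → add-tests at main[6]=dev[8] → fix-auth at main[7]=dev[9] → fix-auth at main[8]=dev[11] → rm-legacy at main[10]=dev[12] → add-tests at main[11]=dev[14]. Since dp[12][14] = 9, nothing longer is possible.

9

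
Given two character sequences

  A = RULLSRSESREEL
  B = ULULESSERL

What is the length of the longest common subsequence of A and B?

8

Match U (A #2, B #1), then L (A #3, B #2), then L (A #4, B #4), then S (A #5, B #6), then S (A #7, B #7), then E (A #8, B #8), then R (A #10, B #9), then L (A #13, B #10) — 8 characters in the same relative order in both. The LCS DP gives dp[13][10] = 8, so this is optimal.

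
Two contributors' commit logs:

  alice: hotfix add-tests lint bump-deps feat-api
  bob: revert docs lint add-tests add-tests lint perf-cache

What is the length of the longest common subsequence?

Pick add-tests at alice[2]=bob[5]; then lint at alice[3]=bob[6]; all 2 commits appear in both, in order. dp[5][7] = 2 confirms this is the maximum.

2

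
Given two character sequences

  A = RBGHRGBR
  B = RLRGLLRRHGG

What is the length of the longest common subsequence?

4

Let dp[i][j] be the LCS length of the first i characters of A and the first j characters of B. dp[i][j] = dp[i-1][j-1]+1 when the i-th and j-th characters match, else max(dp[i-1][j], dp[i][j-1]).
    ·  R  L  R  G  L  L  R  R  H  G  G
 ·  0  0  0  0  0  0  0  0  0  0  0  0
 R  0  1  1  1  1  1  1  1  1  1  1  1
 B  0  1  1  1  1  1  1  1  1  1  1  1
 G  0  1  1  1  2  2  2  2  2  2  2  2
 H  0  1  1  1  2  2  2  2  2  3  3  3
 R  0  1  1  2  2  2  2  3  3  3  3  3
 G  0  1  1  2  3  3  3  3  3  3  4  4
 B  0  1  1  2  3  3  3  3  3  3  4  4
 R  0  1  1  2  3  3  3  4  4  4  4  4
dp[8][11] = 4. One LCS (by backtracking along matches): RGHG.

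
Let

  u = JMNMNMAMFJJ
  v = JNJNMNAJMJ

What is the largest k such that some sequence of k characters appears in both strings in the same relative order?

7

Pick J [1,3], then N [3,4], then M [4,5], then N [5,6], then A [7,7], then M [8,9], then J [11,10]; all 7 characters appear in both, in order. The LCS DP gives dp[11][10] = 7, so this is optimal.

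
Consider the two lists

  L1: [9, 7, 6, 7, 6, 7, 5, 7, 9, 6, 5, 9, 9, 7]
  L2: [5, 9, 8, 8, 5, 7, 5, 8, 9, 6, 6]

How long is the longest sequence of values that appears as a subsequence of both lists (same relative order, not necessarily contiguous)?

One common subsequence of length 5: 9 [1,2] → 7 [6,6] → 5 [7,7] → 9 [9,9] → 6 [10,11]. Since dp[14][11] = 5, nothing longer is possible.

5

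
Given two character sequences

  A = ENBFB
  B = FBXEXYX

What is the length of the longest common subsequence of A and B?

2

Let dp[i][j] be the LCS length of the first i characters of A and the first j characters of B. dp[i][j] = dp[i-1][j-1]+1 when the i-th and j-th characters match, else max(dp[i-1][j], dp[i][j-1]).
    ·  F  B  X  E  X  Y  X
 ·  0  0  0  0  0  0  0  0
 E  0  0  0  0  1  1  1  1
 N  0  0  0  0  1  1  1  1
 B  0  0  1  1  1  1  1  1
 F  0  1  1  1  1  1  1  1
 B  0  1  2  2  2  2  2  2
dp[5][7] = 2. One LCS (by backtracking along matches): FB.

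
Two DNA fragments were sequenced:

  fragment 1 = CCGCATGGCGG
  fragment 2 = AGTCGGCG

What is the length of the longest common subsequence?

6

Match G (fragment 1 #3, fragment 2 #2), then C (fragment 1 #4, fragment 2 #4), then G (fragment 1 #7, fragment 2 #5), then G (fragment 1 #8, fragment 2 #6), then C (fragment 1 #9, fragment 2 #7), then G (fragment 1 #11, fragment 2 #8) — 6 bases in the same relative order in both. dp[11][8] = 6 confirms this is the maximum.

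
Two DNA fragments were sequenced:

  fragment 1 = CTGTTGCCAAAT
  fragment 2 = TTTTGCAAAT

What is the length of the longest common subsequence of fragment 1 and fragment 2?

Match T [2,2], then T [4,3], then T [5,4], then G [6,5], then C [8,6], then A [9,7], then A [10,8], then A [11,9], then T [12,10] — 9 bases in the same relative order in both. The LCS DP gives dp[12][10] = 9, so this is optimal.

9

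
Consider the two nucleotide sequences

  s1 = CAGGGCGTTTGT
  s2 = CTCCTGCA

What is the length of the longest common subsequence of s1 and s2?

4

Pick C (s1 #1, s2 #3); then C (s1 #6, s2 #4); then T (s1 #10, s2 #5); then G (s1 #11, s2 #6); all 4 bases appear in both, in order, and the DP table's final entry dp[12][8] is also 4, so no common subsequence is longer.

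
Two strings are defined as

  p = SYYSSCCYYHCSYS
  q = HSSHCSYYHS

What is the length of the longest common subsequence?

Taking S (p #1, q #2); then S (p #4, q #3); then S (p #5, q #6); then Y (p #8, q #7); then Y (p #9, q #8); then H (p #10, q #9); then S (p #14, q #10) gives a common subsequence of length 7. dp[14][10] = 7 confirms this is the maximum.

7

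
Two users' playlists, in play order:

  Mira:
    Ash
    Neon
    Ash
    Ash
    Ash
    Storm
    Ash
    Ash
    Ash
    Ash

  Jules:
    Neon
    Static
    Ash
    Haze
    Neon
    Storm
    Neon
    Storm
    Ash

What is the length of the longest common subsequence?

4

Match Ash [1,3] → Neon [2,7] → Storm [6,8] → Ash [10,9] — 4 songs in the same relative order in both. dp[10][9] = 4 confirms this is the maximum.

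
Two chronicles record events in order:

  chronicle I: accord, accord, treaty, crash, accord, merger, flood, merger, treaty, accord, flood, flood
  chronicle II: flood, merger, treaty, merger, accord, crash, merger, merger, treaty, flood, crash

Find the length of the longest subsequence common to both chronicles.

Match accord at chronicle I[2]=chronicle II[5], crash at chronicle I[4]=chronicle II[6], merger at chronicle I[6]=chronicle II[7], merger at chronicle I[8]=chronicle II[8], treaty at chronicle I[9]=chronicle II[9], flood at chronicle I[11]=chronicle II[10] — 6 events in the same relative order in both. The LCS DP gives dp[12][11] = 6, so this is optimal.

6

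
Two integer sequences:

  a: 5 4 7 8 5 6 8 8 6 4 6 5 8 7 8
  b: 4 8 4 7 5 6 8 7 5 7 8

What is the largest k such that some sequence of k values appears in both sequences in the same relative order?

One common subsequence of length 8: 4 at a[2]=b[3], 7 at a[3]=b[4], 5 at a[5]=b[5], 6 at a[6]=b[6], 8 at a[7]=b[7], 5 at a[12]=b[9], 7 at a[14]=b[10], 8 at a[15]=b[11], and the DP table's final entry dp[15][11] is also 8, so no common subsequence is longer.

8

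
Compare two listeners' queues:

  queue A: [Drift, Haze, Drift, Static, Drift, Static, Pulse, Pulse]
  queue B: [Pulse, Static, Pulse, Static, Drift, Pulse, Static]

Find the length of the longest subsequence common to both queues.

3

One common subsequence of length 3: Static [4,4], Drift [5,5], Static [6,7], and the DP table's final entry dp[8][7] is also 3, so no common subsequence is longer.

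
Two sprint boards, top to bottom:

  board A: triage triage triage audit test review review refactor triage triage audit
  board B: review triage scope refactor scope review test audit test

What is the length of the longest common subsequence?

Pick triage at board A[1]=board B[2]; then audit at board A[4]=board B[8]; then test at board A[5]=board B[9]; all 3 tasks appear in both, in order. dp[11][9] = 3 confirms this is the maximum.

3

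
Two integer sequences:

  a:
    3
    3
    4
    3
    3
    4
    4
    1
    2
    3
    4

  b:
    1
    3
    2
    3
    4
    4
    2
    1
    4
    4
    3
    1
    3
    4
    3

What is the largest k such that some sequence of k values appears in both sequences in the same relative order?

Match 3 [1,2], 3 [2,4], 4 [3,6], 4 [6,9], 4 [7,10], 1 [8,12], 3 [10,13], 4 [11,14] — 8 values in the same relative order in both, and the DP table's final entry dp[11][15] is also 8, so no common subsequence is longer.

8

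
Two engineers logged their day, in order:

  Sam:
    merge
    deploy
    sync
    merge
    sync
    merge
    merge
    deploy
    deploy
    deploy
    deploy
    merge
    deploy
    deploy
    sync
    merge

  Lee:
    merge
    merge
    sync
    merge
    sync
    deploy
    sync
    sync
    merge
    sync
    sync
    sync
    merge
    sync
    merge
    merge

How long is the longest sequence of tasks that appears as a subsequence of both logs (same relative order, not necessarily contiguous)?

Taking merge at Sam[1]=Lee[4], deploy at Sam[2]=Lee[6], sync at Sam[3]=Lee[8], merge at Sam[4]=Lee[9], sync at Sam[5]=Lee[12], merge at Sam[6]=Lee[13], merge at Sam[12]=Lee[15], merge at Sam[16]=Lee[16] gives a common subsequence of length 8. dp[16][16] = 8 confirms this is the maximum.

8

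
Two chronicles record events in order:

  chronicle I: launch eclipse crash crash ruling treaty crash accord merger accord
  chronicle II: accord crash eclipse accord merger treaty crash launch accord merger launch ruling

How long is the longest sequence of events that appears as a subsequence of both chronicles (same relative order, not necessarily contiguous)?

5

Taking eclipse [2,3], treaty [6,6], crash [7,7], accord [8,9], merger [9,10] gives a common subsequence of length 5. dp[10][12] = 5 confirms this is the maximum.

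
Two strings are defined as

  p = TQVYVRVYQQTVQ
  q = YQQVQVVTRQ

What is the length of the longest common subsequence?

6

Taking Q [2,3], V [3,4], V [5,6], V [7,7], T [11,8], Q [13,10] gives a common subsequence of length 6. The LCS DP gives dp[13][10] = 6, so this is optimal.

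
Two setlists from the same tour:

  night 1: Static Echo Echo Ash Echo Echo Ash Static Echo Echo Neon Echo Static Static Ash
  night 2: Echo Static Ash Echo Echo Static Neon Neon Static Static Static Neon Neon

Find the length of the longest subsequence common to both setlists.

8

One common subsequence of length 8: Static (night 1 #1, night 2 #2), then Ash (night 1 #4, night 2 #3), then Echo (night 1 #5, night 2 #4), then Echo (night 1 #6, night 2 #5), then Static (night 1 #8, night 2 #6), then Neon (night 1 #11, night 2 #8), then Static (night 1 #13, night 2 #10), then Static (night 1 #14, night 2 #11). The LCS DP gives dp[15][13] = 8, so this is optimal.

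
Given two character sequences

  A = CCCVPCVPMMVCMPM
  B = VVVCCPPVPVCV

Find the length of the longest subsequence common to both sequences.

7

Pick C at A[1]=B[4]; then C at A[2]=B[5]; then P at A[5]=B[7]; then V at A[7]=B[8]; then P at A[8]=B[9]; then V at A[11]=B[10]; then C at A[12]=B[11]; all 7 characters appear in both, in order. Since dp[15][12] = 7, nothing longer is possible.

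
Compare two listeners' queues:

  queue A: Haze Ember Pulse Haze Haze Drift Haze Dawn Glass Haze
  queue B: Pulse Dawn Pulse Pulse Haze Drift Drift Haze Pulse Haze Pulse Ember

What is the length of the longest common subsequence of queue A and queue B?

5

One common subsequence of length 5: Pulse at queue A[3]=queue B[4] → Haze at queue A[4]=queue B[5] → Drift at queue A[6]=queue B[7] → Haze at queue A[7]=queue B[8] → Haze at queue A[10]=queue B[10]. The LCS DP gives dp[10][12] = 5, so this is optimal.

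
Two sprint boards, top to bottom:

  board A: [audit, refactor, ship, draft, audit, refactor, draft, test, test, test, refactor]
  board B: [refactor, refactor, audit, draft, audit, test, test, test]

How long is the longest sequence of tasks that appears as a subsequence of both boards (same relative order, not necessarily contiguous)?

6

Pick audit (board A #1, board B #3), then draft (board A #4, board B #4), then audit (board A #5, board B #5), then test (board A #8, board B #6), then test (board A #9, board B #7), then test (board A #10, board B #8); all 6 tasks appear in both, in order. Since dp[11][8] = 6, nothing longer is possible.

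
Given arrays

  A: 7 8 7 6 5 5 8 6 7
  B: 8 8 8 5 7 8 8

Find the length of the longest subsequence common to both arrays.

3

Let dp[i][j] be the LCS length of the first i values of A and the first j values of B. dp[i][j] = dp[i-1][j-1]+1 when the i-th and j-th values match, else max(dp[i-1][j], dp[i][j-1]).
    ·  8  8  8  5  7  8  8
 ·  0  0  0  0  0  0  0  0
 7  0  0  0  0  0  1  1  1
 8  0  1  1  1  1  1  2  2
 7  0  1  1  1  1  2  2  2
 6  0  1  1  1  1  2  2  2
 5  0  1  1  1  2  2  2  2
 5  0  1  1  1  2  2  2  2
 8  0  1  2  2  2  2  3  3
 6  0  1  2  2  2  2  3  3
 7  0  1  2  2  2  3  3  3
dp[9][7] = 3. One LCS (by backtracking along matches): 7, 8, 8.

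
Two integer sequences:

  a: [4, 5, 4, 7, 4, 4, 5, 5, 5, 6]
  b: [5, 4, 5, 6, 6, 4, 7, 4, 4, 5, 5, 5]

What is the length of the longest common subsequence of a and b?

Let dp[i][j] be the LCS length of the first i values of a and the first j values of b. dp[i][j] = dp[i-1][j-1]+1 when the i-th and j-th values match, else max(dp[i-1][j], dp[i][j-1]).
    ·  5  4  5  6  6  4  7  4  4  5  5  5
 ·  0  0  0  0  0  0  0  0  0  0  0  0  0
 4  0  0  1  1  1  1  1  1  1  1  1  1  1
 5  0  1  1  2  2  2  2  2  2  2  2  2  2
 4  0  1  2  2  2  2  3  3  3  3  3  3  3
 7  0  1  2  2  2  2  3  4  4  4  4  4  4
 4  0  1  2  2  2  2  3  4  5  5  5  5  5
 4  0  1  2  2  2  2  3  4  5  6  6  6  6
 5  0  1  2  3  3  3  3  4  5  6  7  7  7
 5  0  1  2  3  3  3  3  4  5  6  7  8  8
 5  0  1  2  3  3  3  3  4  5  6  7  8  9
 6  0  1  2  3  4  4  4  4  5  6  7  8  9
dp[10][12] = 9. One LCS (by backtracking along matches): 4, 5, 4, 7, 4, 4, 5, 5, 5.

9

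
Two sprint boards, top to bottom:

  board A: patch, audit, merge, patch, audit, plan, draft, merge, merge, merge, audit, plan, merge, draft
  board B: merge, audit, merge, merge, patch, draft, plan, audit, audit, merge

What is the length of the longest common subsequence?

Pick audit [2,2], then merge [3,4], then patch [4,5], then audit [5,8], then audit [11,9], then merge [13,10]; all 6 tasks appear in both, in order, and the DP table's final entry dp[14][10] is also 6, so no common subsequence is longer.

6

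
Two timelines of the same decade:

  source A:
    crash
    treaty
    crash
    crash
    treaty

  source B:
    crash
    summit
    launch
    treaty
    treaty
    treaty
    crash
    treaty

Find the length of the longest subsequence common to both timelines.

4

Taking crash [1,1], then treaty [2,6], then crash [4,7], then treaty [5,8] gives a common subsequence of length 4. The LCS DP gives dp[5][8] = 4, so this is optimal.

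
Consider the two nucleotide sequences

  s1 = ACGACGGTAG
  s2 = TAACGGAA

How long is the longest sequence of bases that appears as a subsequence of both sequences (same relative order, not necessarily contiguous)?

Let dp[i][j] be the LCS length of the first i bases of s1 and the first j bases of s2. dp[i][j] = dp[i-1][j-1]+1 when the i-th and j-th bases match, else max(dp[i-1][j], dp[i][j-1]).
    ·  T  A  A  C  G  G  A  A
 ·  0  0  0  0  0  0  0  0  0
 A  0  0  1  1  1  1  1  1  1
 C  0  0  1  1  2  2  2  2  2
 G  0  0  1  1  2  3  3  3  3
 A  0  0  1  2  2  3  3  4  4
 C  0  0  1  2  3  3  3  4  4
 G  0  0  1  2  3  4  4  4  4
 G  0  0  1  2  3  4  5  5  5
 T  0  1  1  2  3  4  5  5  5
 A  0  1  2  2  3  4  5  6  6
 G  0  1  2  2  3  4  5  6  6
dp[10][8] = 6. One LCS (by backtracking along matches): AACGGA.

6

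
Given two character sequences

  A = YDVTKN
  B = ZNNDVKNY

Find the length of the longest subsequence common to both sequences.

Let dp[i][j] be the LCS length of the first i characters of A and the first j characters of B. dp[i][j] = dp[i-1][j-1]+1 when the i-th and j-th characters match, else max(dp[i-1][j], dp[i][j-1]).
    ·  Z  N  N  D  V  K  N  Y
 ·  0  0  0  0  0  0  0  0  0
 Y  0  0  0  0  0  0  0  0  1
 D  0  0  0  0  1  1  1  1  1
 V  0  0  0  0  1  2  2  2  2
 T  0  0  0  0  1  2  2  2  2
 K  0  0  0  0  1  2  3  3  3
 N  0  0  1  1  1  2  3  4  4
dp[6][8] = 4. One LCS (by backtracking along matches): DVKN.

4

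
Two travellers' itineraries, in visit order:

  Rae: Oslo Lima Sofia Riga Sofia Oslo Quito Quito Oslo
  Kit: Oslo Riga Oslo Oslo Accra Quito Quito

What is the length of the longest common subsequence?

5

Pick Oslo [1,1], Riga [4,2], Oslo [6,4], Quito [7,6], Quito [8,7]; all 5 stops appear in both, in order. Since dp[9][7] = 5, nothing longer is possible.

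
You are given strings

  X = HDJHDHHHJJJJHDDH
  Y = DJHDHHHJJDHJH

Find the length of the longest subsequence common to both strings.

11

Match D [2,1], then J [3,2], then H [4,3], then D [5,4], then H [6,5], then H [7,6], then H [8,7], then J [9,8], then J [10,9], then J [12,12], then H [16,13] — 11 characters in the same relative order in both. The LCS DP gives dp[16][13] = 11, so this is optimal.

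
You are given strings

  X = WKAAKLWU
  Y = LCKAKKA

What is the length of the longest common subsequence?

Pick K (X #2, Y #3) → A (X #3, Y #4) → A (X #4, Y #7); all 3 characters appear in both, in order. Since dp[8][7] = 3, nothing longer is possible.

3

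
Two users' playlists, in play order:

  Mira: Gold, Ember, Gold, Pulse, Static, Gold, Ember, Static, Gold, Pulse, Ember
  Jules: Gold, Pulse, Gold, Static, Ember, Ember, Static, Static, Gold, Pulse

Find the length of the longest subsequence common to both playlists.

Taking Gold [1,1]; then Gold [3,3]; then Static [5,4]; then Ember [7,6]; then Static [8,8]; then Gold [9,9]; then Pulse [10,10] gives a common subsequence of length 7. dp[11][10] = 7 confirms this is the maximum.

7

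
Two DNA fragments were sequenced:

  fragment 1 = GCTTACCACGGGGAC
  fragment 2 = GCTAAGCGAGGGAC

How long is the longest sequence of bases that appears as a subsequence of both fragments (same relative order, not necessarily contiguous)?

12

Taking G at fragment 1[1]=fragment 2[1], C at fragment 1[2]=fragment 2[2], T at fragment 1[4]=fragment 2[3], A at fragment 1[5]=fragment 2[4], A at fragment 1[8]=fragment 2[5], C at fragment 1[9]=fragment 2[7], G at fragment 1[10]=fragment 2[8], G at fragment 1[11]=fragment 2[10], G at fragment 1[12]=fragment 2[11], G at fragment 1[13]=fragment 2[12], A at fragment 1[14]=fragment 2[13], C at fragment 1[15]=fragment 2[14] gives a common subsequence of length 12. dp[15][14] = 12 confirms this is the maximum.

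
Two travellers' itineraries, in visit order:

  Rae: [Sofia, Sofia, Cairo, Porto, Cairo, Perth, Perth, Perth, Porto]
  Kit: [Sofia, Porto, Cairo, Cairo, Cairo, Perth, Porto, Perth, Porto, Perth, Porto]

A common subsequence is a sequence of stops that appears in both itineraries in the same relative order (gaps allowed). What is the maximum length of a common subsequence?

Taking Sofia at Rae[1]=Kit[1]; then Cairo at Rae[3]=Kit[4]; then Cairo at Rae[5]=Kit[5]; then Perth at Rae[6]=Kit[6]; then Perth at Rae[7]=Kit[8]; then Perth at Rae[8]=Kit[10]; then Porto at Rae[9]=Kit[11] gives a common subsequence of length 7, and the DP table's final entry dp[9][11] is also 7, so no common subsequence is longer.

7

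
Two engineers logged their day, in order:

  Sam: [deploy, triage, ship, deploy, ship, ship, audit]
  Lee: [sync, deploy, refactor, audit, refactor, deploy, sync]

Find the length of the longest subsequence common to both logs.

Pick deploy [1,2], then deploy [4,6]; all 2 tasks appear in both, in order. dp[7][7] = 2 confirms this is the maximum.

2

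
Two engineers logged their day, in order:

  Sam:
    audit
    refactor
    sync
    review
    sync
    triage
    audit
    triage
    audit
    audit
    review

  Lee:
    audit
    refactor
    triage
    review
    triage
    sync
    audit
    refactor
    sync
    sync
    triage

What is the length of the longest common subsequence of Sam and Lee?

6

Pick audit (Sam #1, Lee #1), refactor (Sam #2, Lee #2), review (Sam #4, Lee #4), sync (Sam #5, Lee #6), audit (Sam #7, Lee #7), triage (Sam #8, Lee #11); all 6 tasks appear in both, in order, and the DP table's final entry dp[11][11] is also 6, so no common subsequence is longer.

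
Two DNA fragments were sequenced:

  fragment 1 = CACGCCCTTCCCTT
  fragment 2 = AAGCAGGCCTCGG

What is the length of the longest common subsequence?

7

One common subsequence of length 7: C (fragment 1 #1, fragment 2 #4), A (fragment 1 #2, fragment 2 #5), G (fragment 1 #4, fragment 2 #7), C (fragment 1 #6, fragment 2 #8), C (fragment 1 #7, fragment 2 #9), T (fragment 1 #9, fragment 2 #10), C (fragment 1 #10, fragment 2 #11). The LCS DP gives dp[14][13] = 7, so this is optimal.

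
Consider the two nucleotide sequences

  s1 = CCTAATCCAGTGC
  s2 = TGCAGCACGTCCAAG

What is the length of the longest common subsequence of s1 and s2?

8

Taking C at s1[1]=s2[3], then C at s1[2]=s2[6], then A at s1[4]=s2[7], then T at s1[6]=s2[10], then C at s1[7]=s2[11], then C at s1[8]=s2[12], then A at s1[9]=s2[14], then G at s1[12]=s2[15] gives a common subsequence of length 8. The LCS DP gives dp[13][15] = 8, so this is optimal.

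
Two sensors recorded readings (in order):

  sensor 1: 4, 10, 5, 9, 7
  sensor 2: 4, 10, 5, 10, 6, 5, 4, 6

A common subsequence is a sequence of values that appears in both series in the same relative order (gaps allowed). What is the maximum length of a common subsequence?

3

Pick 4 [1,1], then 10 [2,4], then 5 [3,6]; all 3 values appear in both, in order. The LCS DP gives dp[5][8] = 3, so this is optimal.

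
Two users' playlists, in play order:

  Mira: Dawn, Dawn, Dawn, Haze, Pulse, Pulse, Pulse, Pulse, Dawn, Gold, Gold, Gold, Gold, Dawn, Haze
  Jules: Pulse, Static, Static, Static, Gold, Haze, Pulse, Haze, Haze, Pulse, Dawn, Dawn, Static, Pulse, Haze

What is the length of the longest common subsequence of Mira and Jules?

6

Match Haze at Mira[4]=Jules[6] → Pulse at Mira[5]=Jules[7] → Pulse at Mira[8]=Jules[10] → Dawn at Mira[9]=Jules[11] → Dawn at Mira[14]=Jules[12] → Haze at Mira[15]=Jules[15] — 6 songs in the same relative order in both. dp[15][15] = 6 confirms this is the maximum.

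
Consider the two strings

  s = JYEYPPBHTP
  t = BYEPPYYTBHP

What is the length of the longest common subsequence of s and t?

7

Pick Y at s[2]=t[2] → E at s[3]=t[3] → P at s[5]=t[4] → P at s[6]=t[5] → B at s[7]=t[9] → H at s[8]=t[10] → P at s[10]=t[11]; all 7 characters appear in both, in order. dp[10][11] = 7 confirms this is the maximum.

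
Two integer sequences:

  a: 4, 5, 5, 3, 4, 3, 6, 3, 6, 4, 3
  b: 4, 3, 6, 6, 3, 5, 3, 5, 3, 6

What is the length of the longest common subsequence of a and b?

5

Match 4 at a[1]=b[1]; then 5 at a[2]=b[6]; then 5 at a[3]=b[8]; then 3 at a[8]=b[9]; then 6 at a[9]=b[10] — 5 values in the same relative order in both. dp[11][10] = 5 confirms this is the maximum.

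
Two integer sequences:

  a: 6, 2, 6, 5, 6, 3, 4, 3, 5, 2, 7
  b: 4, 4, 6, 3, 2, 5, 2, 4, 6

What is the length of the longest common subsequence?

Let dp[i][j] be the LCS length of the first i values of a and the first j values of b. dp[i][j] = dp[i-1][j-1]+1 when the i-th and j-th values match, else max(dp[i-1][j], dp[i][j-1]).
    ·  4  4  6  3  2  5  2  4  6
 ·  0  0  0  0  0  0  0  0  0  0
 6  0  0  0  1  1  1  1  1  1  1
 2  0  0  0  1  1  2  2  2  2  2
 6  0  0  0  1  1  2  2  2  2  3
 5  0  0  0  1  1  2  3  3  3  3
 6  0  0  0  1  1  2  3  3  3  4
 3  0  0  0  1  2  2  3  3  3  4
 4  0  1  1  1  2  2  3  3  4  4
 3  0  1  1  1  2  2  3  3  4  4
 5  0  1  1  1  2  2  3  3  4  4
 2  0  1  1  1  2  3  3  4  4  4
 7  0  1  1  1  2  3  3  4  4  4
dp[11][9] = 4. One LCS (by backtracking along matches): 6, 2, 5, 6.

4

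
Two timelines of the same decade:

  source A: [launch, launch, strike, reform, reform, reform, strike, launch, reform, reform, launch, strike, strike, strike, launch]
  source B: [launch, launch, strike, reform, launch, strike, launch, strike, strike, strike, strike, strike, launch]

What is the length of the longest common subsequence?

One common subsequence of length 10: launch at source A[1]=source B[1], launch at source A[2]=source B[2], strike at source A[3]=source B[3], reform at source A[4]=source B[4], strike at source A[7]=source B[6], launch at source A[8]=source B[7], strike at source A[12]=source B[10], strike at source A[13]=source B[11], strike at source A[14]=source B[12], launch at source A[15]=source B[13], and the DP table's final entry dp[15][13] is also 10, so no common subsequence is longer.

10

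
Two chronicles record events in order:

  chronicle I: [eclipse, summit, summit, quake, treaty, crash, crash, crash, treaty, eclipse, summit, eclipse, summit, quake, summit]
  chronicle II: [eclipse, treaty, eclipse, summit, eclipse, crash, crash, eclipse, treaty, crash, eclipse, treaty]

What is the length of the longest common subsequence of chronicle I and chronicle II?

6

One common subsequence of length 6: eclipse (chronicle I #1, chronicle II #3) → summit (chronicle I #2, chronicle II #4) → crash (chronicle I #6, chronicle II #6) → crash (chronicle I #7, chronicle II #7) → crash (chronicle I #8, chronicle II #10) → treaty (chronicle I #9, chronicle II #12). Since dp[15][12] = 6, nothing longer is possible.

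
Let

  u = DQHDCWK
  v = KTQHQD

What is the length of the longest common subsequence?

Match Q at u[2]=v[3], H at u[3]=v[4], D at u[4]=v[6] — 3 characters in the same relative order in both. dp[7][6] = 3 confirms this is the maximum.

3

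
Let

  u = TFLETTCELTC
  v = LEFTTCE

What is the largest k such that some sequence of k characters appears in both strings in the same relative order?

6

Taking L [3,1]; then E [4,2]; then T [5,4]; then T [6,5]; then C [7,6]; then E [8,7] gives a common subsequence of length 6. dp[11][7] = 6 confirms this is the maximum.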